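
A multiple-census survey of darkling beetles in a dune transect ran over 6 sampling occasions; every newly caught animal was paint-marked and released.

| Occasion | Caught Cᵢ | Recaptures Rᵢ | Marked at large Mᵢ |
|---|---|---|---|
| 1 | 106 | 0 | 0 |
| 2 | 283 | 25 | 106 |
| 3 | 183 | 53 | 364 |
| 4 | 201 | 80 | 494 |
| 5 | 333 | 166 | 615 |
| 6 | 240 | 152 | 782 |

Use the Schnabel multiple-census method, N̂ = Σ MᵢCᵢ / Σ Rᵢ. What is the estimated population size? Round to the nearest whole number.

N ≈ 1236

Σ MᵢCᵢ = 0·106 + 106·283 + 364·183 + 494·201 + 615·333 + 782·240 = 0 + 29998 + 66612 + 99294 + 204795 + 187680 = 588379
Σ Rᵢ = 0 + 25 + 53 + 80 + 166 + 152 = 476
N̂ = 588379 / 476 ≈ 1236.1 → 1236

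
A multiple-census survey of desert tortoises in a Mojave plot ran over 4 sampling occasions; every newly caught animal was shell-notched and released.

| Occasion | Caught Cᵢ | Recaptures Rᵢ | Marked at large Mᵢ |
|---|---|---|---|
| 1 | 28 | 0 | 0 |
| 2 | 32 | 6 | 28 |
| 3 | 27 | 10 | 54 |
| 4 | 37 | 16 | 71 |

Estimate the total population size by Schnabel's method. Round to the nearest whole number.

Σ MᵢCᵢ = 0·28 + 28·32 + 54·27 + 71·37 = 0 + 896 + 1458 + 2627 = 4981
Σ Rᵢ = 0 + 6 + 10 + 16 = 32
N̂ = 4981 / 32 ≈ 155.7 → 156

N ≈ 156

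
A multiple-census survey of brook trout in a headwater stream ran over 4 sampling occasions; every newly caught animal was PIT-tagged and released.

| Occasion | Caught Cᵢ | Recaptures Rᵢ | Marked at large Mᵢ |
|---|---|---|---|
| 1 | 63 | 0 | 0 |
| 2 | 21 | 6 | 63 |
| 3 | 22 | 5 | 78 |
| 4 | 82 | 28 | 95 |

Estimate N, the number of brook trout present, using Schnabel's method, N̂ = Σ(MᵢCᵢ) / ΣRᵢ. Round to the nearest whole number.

N ≈ 278

Σ MᵢCᵢ = 0·63 + 63·21 + 78·22 + 95·82 = 0 + 1323 + 1716 + 7790 = 10829
Σ Rᵢ = 0 + 6 + 5 + 28 = 39
N̂ = 10829 / 39 ≈ 277.7 → 278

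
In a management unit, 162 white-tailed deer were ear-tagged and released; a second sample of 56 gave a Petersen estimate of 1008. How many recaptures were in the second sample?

R = 9

From N = M·C/R: R = M·C / N = 162·56 / 1008 = 9072 / 1008 = 9.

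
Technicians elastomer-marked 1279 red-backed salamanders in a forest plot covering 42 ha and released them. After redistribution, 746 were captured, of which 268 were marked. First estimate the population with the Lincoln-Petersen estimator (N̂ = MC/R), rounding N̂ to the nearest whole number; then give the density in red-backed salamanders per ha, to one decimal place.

density ≈ 84.8 red-backed salamanders per ha

N̂ = 1279·746/268 = 954134/268 ≈ 3560.2 → 3560
Density = N̂ / area = 3560 / 42 ≈ 84.76 → 84.8 per ha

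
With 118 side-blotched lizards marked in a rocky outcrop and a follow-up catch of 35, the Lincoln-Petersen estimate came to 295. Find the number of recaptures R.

R = 14

From N = M·C/R: R = M·C / N = 118·35 / 295 = 4130 / 295 = 14.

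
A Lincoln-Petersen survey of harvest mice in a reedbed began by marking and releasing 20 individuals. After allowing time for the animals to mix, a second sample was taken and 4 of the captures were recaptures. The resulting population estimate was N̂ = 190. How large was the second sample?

C = 38

From N = M·C/R: C = N·R / M = 190·4 / 20 = 760 / 20 = 38.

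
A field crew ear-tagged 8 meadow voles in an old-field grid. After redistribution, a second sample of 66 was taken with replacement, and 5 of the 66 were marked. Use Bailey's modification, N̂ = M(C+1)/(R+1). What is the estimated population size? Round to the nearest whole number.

N ≈ 89

N̂ = 8·(66+1)/(5+1) = 8·67/6 = 536/6 ≈ 89.3 → 89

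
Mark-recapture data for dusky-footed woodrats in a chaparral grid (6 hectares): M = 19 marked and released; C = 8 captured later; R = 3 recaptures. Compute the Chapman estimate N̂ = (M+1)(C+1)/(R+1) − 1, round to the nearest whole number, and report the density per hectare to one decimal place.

density ≈ 7.3 dusky-footed woodrats per hectare

N̂ = 20·9/4 − 1 = 180/4 − 1 = 44
Density = N̂ / area = 44 / 6 ≈ 7.33 → 7.3 per hectare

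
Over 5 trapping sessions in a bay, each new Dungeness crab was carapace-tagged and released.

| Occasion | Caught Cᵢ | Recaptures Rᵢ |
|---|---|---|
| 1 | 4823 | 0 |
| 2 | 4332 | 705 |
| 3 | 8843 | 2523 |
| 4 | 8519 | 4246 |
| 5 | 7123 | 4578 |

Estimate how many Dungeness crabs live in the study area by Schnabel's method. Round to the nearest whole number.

N ≈ 29,629

Marked at large before each occasion: Mᵢ = Σⱼ<ᵢ (Cⱼ − Rⱼ) → M1=0, M2=4823, M3=8450, M4=14770, M5=19043
Σ MᵢCᵢ = 0·4823 + 4823·4332 + 8450·8843 + 14770·8519 + 19043·7123 = 0 + 20893236 + 74723350 + 125825630 + 135643289 = 357085505
Σ Rᵢ = 0 + 705 + 2523 + 4246 + 4578 = 12052
N̂ = 357085505 / 12052 ≈ 29628.7 → 29629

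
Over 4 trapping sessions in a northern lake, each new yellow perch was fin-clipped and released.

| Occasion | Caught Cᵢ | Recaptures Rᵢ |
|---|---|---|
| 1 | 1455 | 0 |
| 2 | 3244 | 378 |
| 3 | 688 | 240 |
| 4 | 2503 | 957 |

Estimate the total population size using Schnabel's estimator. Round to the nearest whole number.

N ≈ 12,463

Marked at large before each occasion: Mᵢ = Σⱼ<ᵢ (Cⱼ − Rⱼ) → M1=0, M2=1455, M3=4321, M4=4769
Σ MᵢCᵢ = 0·1455 + 1455·3244 + 4321·688 + 4769·2503 = 0 + 4720020 + 2972848 + 11936807 = 19629675
Σ Rᵢ = 0 + 378 + 240 + 957 = 1575
N̂ = 19629675 / 1575 ≈ 12463.3 → 12463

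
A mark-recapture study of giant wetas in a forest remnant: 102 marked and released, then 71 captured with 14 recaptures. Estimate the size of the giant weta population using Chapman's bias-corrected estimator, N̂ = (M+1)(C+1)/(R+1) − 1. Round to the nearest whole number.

N ≈ 493

N̂ = (102+1)(71+1)/(14+1) − 1 = 103·72/15 − 1
= 7416/15 − 1 ≈ 494.4 − 1 ≈ 493.4 → 493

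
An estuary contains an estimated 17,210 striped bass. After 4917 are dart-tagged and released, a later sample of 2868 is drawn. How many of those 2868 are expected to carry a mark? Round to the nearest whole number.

Expected recaptures E[R] = M·C / N.
E[R] = 4917 × 2868 / 17210 = 14101956 / 17210 ≈ 819.4 → 819

expected recaptures ≈ 819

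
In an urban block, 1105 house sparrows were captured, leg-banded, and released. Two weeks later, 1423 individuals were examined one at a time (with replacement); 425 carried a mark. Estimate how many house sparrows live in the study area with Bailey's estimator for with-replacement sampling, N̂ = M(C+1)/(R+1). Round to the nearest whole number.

N̂ = 1105·(1423+1)/(425+1) = 1105·1424/426 = 1573520/426 ≈ 3693.7 → 3694

N ≈ 3694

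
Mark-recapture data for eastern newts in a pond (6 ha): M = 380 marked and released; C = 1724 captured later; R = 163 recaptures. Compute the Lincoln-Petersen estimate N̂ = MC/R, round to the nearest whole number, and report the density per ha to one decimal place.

N̂ = 380·1724/163 = 655120/163 ≈ 4019.1 → 4019
Density = N̂ / area = 4019 / 6 ≈ 669.83 → 669.8 per ha

density ≈ 669.8 eastern newts per ha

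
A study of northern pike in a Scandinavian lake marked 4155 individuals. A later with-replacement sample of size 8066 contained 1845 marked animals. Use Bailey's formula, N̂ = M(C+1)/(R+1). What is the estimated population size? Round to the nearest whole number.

N ≈ 18,157

N̂ = 4155·(8066+1)/(1845+1) = 4155·8067/1846 = 33518385/1846 ≈ 18157.3 → 18157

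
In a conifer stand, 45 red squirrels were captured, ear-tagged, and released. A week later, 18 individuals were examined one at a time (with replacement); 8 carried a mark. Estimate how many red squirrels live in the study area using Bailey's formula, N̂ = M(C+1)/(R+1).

N̂ = 45·(18+1)/(8+1) = 45·19/9 = 855/9 = 95

N = 95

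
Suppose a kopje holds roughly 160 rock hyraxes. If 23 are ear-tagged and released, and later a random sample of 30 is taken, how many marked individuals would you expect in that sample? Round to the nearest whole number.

expected recaptures ≈ 4

The marked fraction of the population is 23/160, so in a sample of 30 expect C·(M/N) marked.
E[R] = 23 × 30 / 160 = 690 / 160 ≈ 4.3 → 4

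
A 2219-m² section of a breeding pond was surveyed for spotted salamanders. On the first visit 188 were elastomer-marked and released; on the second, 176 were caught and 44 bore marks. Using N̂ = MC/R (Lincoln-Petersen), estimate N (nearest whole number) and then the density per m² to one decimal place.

N̂ = 188·176/44 = 33088/44 = 752
Density = N̂ / area = 752 / 2219 ≈ 0.34 → 0.3 per m²

density ≈ 0.3 spotted salamanders per m²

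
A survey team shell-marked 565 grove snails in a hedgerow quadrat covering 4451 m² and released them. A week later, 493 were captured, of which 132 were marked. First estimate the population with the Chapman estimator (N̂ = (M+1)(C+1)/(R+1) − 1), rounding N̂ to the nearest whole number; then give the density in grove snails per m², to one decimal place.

density ≈ 0.5 grove snails per m²

N̂ = 566·494/133 − 1 = 279604/133 − 1 ≈ 2101.3 → 2101
Density = N̂ / area = 2101 / 4451 ≈ 0.47 → 0.5 per m²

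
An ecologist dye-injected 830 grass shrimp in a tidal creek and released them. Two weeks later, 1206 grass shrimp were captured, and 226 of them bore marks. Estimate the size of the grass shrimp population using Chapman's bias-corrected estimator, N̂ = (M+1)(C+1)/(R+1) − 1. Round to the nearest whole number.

N ≈ 4418

N̂ = (830+1)(1206+1)/(226+1) − 1 = 831·1207/227 − 1
= 1003017/227 − 1 ≈ 4418.6 − 1 ≈ 4417.6 → 4418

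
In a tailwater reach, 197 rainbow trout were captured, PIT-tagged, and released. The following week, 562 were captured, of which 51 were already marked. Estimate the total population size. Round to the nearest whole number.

N ≈ 2171

N = (197 × 562) / 51 = 110714 / 51 ≈ 2170.9 → 2171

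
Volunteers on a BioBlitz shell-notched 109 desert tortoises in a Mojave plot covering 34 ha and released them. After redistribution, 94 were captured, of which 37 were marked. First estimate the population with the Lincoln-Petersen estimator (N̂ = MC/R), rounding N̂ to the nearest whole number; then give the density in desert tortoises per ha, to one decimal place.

density ≈ 8.1 desert tortoises per ha

N̂ = 109·94/37 = 10246/37 ≈ 276.9 → 277
Density = N̂ / area = 277 / 34 ≈ 8.147 → 8.1 per ha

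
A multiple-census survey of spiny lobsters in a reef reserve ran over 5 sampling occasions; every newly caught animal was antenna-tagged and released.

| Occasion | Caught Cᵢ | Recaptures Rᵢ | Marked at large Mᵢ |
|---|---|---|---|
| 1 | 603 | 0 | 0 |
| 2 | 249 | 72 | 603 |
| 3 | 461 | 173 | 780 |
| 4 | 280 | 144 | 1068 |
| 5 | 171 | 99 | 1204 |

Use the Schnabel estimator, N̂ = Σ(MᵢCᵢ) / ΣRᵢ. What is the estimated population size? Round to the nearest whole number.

N ≈ 2079

Σ MᵢCᵢ = 0·603 + 603·249 + 780·461 + 1068·280 + 1204·171 = 0 + 150147 + 359580 + 299040 + 205884 = 1014651
Σ Rᵢ = 0 + 72 + 173 + 144 + 99 = 488
N̂ = 1014651 / 488 ≈ 2079.2 → 2079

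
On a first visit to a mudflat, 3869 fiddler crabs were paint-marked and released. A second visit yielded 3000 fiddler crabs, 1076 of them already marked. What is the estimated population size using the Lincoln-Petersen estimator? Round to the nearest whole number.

N ≈ 10,787

The marked fraction in the recapture sample should equal the marked fraction in the population: 1076/3000 = 3869/N.
N = (3869 × 3000) / 1076 = 11607000 / 1076 ≈ 10787.2 → 10787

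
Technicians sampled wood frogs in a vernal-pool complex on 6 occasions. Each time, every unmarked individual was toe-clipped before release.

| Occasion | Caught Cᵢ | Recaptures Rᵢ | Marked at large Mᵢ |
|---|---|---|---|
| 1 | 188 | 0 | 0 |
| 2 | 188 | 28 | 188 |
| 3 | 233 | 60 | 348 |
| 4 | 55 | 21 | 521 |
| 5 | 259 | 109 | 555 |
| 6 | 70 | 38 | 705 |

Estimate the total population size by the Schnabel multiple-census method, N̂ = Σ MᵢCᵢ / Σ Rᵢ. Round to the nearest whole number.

Σ MᵢCᵢ = 0·188 + 188·188 + 348·233 + 521·55 + 555·259 + 705·70 = 0 + 35344 + 81084 + 28655 + 143745 + 49350 = 338178
Σ Rᵢ = 0 + 28 + 60 + 21 + 109 + 38 = 256
N̂ = 338178 / 256 ≈ 1321.0 → 1321

N ≈ 1321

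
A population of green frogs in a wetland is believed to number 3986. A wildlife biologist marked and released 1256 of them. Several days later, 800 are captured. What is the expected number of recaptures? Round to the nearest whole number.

The marked fraction of the population is 1256/3986, so in a sample of 800 expect C·(M/N) marked.
E[R] = 1256 × 800 / 3986 = 1004800 / 3986 ≈ 252.1 → 252

expected recaptures ≈ 252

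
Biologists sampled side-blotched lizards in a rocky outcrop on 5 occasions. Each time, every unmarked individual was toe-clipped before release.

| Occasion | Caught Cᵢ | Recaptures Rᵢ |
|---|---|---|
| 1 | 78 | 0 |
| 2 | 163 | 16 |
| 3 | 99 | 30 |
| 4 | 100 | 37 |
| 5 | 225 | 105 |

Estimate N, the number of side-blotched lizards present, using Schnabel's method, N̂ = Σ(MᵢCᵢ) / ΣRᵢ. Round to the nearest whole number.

Marked at large before each occasion: Mᵢ = Σⱼ<ᵢ (Cⱼ − Rⱼ) → M1=0, M2=78, M3=225, M4=294, M5=357
Σ MᵢCᵢ = 0·78 + 78·163 + 225·99 + 294·100 + 357·225 = 0 + 12714 + 22275 + 29400 + 80325 = 144714
Σ Rᵢ = 0 + 16 + 30 + 37 + 105 = 188
N̂ = 144714 / 188 ≈ 769.8 → 770

N ≈ 770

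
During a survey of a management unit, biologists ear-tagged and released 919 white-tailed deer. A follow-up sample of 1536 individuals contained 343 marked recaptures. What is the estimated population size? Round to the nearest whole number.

N ≈ 4115

N = (919 × 1536) / 343 = 1411584 / 343 ≈ 4115.4 → 4115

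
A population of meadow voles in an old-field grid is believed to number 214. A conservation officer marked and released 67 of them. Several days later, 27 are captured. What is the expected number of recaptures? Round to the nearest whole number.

expected recaptures ≈ 8

Expected recaptures E[R] = M·C / N.
E[R] = 67 × 27 / 214 = 1809 / 214 ≈ 8.45 → 8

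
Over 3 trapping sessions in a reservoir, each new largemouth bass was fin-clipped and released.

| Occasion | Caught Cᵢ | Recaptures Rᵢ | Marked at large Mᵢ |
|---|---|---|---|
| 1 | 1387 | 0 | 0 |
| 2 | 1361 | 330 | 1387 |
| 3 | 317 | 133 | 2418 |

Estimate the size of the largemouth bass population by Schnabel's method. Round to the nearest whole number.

N ≈ 5733

Σ MᵢCᵢ = 0·1387 + 1387·1361 + 2418·317 = 0 + 1887707 + 766506 = 2654213
Σ Rᵢ = 0 + 330 + 133 = 463
N̂ = 2654213 / 463 ≈ 5732.6 → 5733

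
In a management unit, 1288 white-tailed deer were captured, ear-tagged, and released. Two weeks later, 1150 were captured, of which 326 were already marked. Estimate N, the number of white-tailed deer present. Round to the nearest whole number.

N ≈ 4544

Lincoln-Petersen assumes M/N = R/C, so N = M·C / R.
N = (1288 × 1150) / 326 = 1481200 / 326 ≈ 4543.6 → 4544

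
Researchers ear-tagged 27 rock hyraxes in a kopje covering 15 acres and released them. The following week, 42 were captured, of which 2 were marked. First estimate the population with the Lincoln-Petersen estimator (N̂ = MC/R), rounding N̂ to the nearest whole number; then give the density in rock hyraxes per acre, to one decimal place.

density ≈ 37.8 rock hyraxes per acre

N̂ = 27·42/2 = 1134/2 = 567
Density = N̂ / area = 567 / 15 ≈ 37.80 → 37.8 per acre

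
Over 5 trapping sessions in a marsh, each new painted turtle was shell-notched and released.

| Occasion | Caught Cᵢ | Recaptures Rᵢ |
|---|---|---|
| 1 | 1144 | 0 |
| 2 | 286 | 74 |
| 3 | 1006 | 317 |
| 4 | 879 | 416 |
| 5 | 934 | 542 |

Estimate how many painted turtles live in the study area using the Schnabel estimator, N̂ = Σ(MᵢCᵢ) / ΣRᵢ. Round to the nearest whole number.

Marked at large before each occasion: Mᵢ = Σⱼ<ᵢ (Cⱼ − Rⱼ) → M1=0, M2=1144, M3=1356, M4=2045, M5=2508
Σ MᵢCᵢ = 0·1144 + 1144·286 + 1356·1006 + 2045·879 + 2508·934 = 0 + 327184 + 1364136 + 1797555 + 2342472 = 5831347
Σ Rᵢ = 0 + 74 + 317 + 416 + 542 = 1349
N̂ = 5831347 / 1349 ≈ 4322.7 → 4323

N ≈ 4323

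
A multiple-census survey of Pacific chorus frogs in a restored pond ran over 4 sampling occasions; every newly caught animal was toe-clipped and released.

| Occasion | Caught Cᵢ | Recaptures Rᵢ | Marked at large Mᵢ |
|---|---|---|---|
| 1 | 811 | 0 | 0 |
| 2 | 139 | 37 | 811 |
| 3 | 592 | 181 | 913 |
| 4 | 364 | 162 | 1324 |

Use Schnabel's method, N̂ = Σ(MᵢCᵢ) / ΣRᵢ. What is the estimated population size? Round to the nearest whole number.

Σ MᵢCᵢ = 0·811 + 811·139 + 913·592 + 1324·364 = 0 + 112729 + 540496 + 481936 = 1135161
Σ Rᵢ = 0 + 37 + 181 + 162 = 380
N̂ = 1135161 / 380 ≈ 2987.3 → 2987

N ≈ 2987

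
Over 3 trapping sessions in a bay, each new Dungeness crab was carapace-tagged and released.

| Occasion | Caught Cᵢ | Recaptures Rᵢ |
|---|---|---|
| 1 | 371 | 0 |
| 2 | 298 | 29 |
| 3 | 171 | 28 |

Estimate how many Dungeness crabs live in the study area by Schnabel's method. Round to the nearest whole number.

Marked at large before each occasion: Mᵢ = Σⱼ<ᵢ (Cⱼ − Rⱼ) → M1=0, M2=371, M3=640
Σ MᵢCᵢ = 0·371 + 371·298 + 640·171 = 0 + 110558 + 109440 = 219998
Σ Rᵢ = 0 + 29 + 28 = 57
N̂ = 219998 / 57 ≈ 3859.6 → 3860

N ≈ 3860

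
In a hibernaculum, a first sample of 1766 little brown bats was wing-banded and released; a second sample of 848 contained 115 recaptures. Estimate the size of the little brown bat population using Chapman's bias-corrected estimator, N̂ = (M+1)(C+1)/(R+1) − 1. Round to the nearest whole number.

N̂ = (1766+1)(848+1)/(115+1) − 1 = 1767·849/116 − 1
= 1500183/116 − 1 ≈ 12932.6 − 1 ≈ 12931.6 → 12932

N ≈ 12,932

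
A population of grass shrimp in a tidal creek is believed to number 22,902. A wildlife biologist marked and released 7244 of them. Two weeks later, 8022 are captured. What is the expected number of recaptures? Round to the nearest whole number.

expected recaptures ≈ 2537

The marked fraction of the population is 7244/22902, so in a sample of 8022 expect C·(M/N) marked.
E[R] = 7244 × 8022 / 22902 = 58111368 / 22902 ≈ 2537.4 → 2537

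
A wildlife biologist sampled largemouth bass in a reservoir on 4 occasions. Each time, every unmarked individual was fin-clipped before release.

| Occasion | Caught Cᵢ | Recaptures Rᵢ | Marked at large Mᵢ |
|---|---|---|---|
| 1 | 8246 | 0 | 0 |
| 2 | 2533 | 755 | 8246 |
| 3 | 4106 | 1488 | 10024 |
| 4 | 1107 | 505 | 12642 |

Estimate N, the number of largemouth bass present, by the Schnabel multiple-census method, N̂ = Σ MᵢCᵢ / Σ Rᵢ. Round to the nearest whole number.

N ≈ 27,671

Σ MᵢCᵢ = 0·8246 + 8246·2533 + 10024·4106 + 12642·1107 = 0 + 20887118 + 41158544 + 13994694 = 76040356
Σ Rᵢ = 0 + 755 + 1488 + 505 = 2748
N̂ = 76040356 / 2748 ≈ 27671.2 → 27671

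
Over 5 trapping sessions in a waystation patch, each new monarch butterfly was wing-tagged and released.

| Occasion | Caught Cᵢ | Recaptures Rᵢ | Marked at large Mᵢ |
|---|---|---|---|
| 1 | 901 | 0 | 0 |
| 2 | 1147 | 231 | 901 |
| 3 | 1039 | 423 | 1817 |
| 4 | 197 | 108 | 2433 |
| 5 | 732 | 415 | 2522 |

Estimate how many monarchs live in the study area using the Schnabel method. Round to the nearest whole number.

Σ MᵢCᵢ = 0·901 + 901·1147 + 1817·1039 + 2433·197 + 2522·732 = 0 + 1033447 + 1887863 + 479301 + 1846104 = 5246715
Σ Rᵢ = 0 + 231 + 423 + 108 + 415 = 1177
N̂ = 5246715 / 1177 ≈ 4457.7 → 4458

N ≈ 4458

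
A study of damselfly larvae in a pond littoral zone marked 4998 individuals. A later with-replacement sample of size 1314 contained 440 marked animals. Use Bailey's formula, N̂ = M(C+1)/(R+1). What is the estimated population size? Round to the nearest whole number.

N̂ = 4998·(1314+1)/(440+1) = 4998·1315/441 = 6572370/441 ≈ 14903.3 → 14903

N ≈ 14,903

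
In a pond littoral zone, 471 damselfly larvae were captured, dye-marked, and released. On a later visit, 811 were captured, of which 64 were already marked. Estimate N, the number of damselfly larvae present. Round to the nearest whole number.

N ≈ 5968

Lincoln-Petersen assumes M/N = R/C, so N = M·C / R.
N = (471 × 811) / 64 = 381981 / 64 ≈ 5968.45 → 5968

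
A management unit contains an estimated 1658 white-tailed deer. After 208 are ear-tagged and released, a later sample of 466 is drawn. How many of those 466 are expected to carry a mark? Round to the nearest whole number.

expected recaptures ≈ 58

Expected recaptures E[R] = M·C / N.
E[R] = 208 × 466 / 1658 = 96928 / 1658 ≈ 58.46 → 58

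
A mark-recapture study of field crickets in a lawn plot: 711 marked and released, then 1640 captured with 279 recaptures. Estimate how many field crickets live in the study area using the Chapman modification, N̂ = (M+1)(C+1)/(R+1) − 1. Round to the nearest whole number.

N ≈ 4172

N̂ = (711+1)(1640+1)/(279+1) − 1 = 712·1641/280 − 1
= 1168392/280 − 1 ≈ 4172.8 − 1 ≈ 4171.8 → 4172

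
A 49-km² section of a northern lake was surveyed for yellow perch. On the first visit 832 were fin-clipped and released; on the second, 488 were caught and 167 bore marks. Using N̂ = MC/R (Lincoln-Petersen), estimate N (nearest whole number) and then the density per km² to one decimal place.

density ≈ 49.6 yellow perch per km²

N̂ = 832·488/167 = 406016/167 ≈ 2431.2 → 2431
Density = N̂ / area = 2431 / 49 ≈ 49.61 → 49.6 per km²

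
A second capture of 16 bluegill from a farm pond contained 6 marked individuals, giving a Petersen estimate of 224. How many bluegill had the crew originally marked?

M = 84

From N = M·C/R: M = N·R / C = 224·6 / 16 = 1344 / 16 = 84.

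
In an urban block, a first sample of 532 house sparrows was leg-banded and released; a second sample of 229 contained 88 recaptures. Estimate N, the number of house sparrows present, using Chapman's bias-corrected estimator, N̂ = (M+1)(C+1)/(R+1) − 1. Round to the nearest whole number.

N̂ = (532+1)(229+1)/(88+1) − 1 = 533·230/89 − 1
= 122590/89 − 1 ≈ 1377.4 − 1 ≈ 1376.4 → 1376

N ≈ 1376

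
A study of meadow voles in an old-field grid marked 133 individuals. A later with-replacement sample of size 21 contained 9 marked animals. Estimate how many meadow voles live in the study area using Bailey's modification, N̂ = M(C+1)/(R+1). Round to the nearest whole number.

N ≈ 293

N̂ = 133·(21+1)/(9+1) = 133·22/10 = 2926/10 ≈ 292.6 → 293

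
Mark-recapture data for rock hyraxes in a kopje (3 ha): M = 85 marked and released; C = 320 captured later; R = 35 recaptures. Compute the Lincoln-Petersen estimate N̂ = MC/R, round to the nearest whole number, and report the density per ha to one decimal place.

density ≈ 259.0 rock hyraxes per ha

N̂ = 85·320/35 = 27200/35 ≈ 777.1 → 777
Density = N̂ / area = 777 / 3 = 259.0 per ha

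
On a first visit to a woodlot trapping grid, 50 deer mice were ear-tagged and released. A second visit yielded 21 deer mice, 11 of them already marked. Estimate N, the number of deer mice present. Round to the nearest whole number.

N ≈ 95

If marked individuals mix randomly, R/C ≈ M/N, giving N ≈ M·C/R.
N = (50 × 21) / 11 = 1050 / 11 ≈ 95.45 → 95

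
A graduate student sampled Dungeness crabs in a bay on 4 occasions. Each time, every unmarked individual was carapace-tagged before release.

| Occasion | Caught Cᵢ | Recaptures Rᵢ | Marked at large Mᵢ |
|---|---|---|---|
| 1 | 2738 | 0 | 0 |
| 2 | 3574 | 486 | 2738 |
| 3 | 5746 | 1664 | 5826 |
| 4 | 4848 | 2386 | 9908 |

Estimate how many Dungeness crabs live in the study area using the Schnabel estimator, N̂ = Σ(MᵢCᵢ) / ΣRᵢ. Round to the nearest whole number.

Σ MᵢCᵢ = 0·2738 + 2738·3574 + 5826·5746 + 9908·4848 = 0 + 9785612 + 33476196 + 48033984 = 91295792
Σ Rᵢ = 0 + 486 + 1664 + 2386 = 4536
N̂ = 91295792 / 4536 ≈ 20126.9 → 20127

N ≈ 20,127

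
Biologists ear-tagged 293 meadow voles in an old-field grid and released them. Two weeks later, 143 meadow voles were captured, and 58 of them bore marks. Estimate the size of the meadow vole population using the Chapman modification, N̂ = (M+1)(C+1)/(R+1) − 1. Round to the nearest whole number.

N ≈ 717

N̂ = (293+1)(143+1)/(58+1) − 1 = 294·144/59 − 1
= 42336/59 − 1 ≈ 717.6 − 1 ≈ 716.6 → 717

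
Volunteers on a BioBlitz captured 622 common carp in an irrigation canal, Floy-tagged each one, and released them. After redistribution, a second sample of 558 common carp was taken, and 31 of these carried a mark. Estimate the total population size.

Lincoln-Petersen assumes M/N = R/C, so N = M·C / R.
N = (622 × 558) / 31 = 347076 / 31 = 11196

N = 11,196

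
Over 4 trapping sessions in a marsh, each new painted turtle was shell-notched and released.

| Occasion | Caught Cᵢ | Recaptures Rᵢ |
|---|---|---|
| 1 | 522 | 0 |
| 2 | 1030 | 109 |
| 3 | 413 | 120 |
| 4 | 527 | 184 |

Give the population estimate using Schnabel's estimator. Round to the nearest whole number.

Marked at large before each occasion: Mᵢ = Σⱼ<ᵢ (Cⱼ − Rⱼ) → M1=0, M2=522, M3=1443, M4=1736
Σ MᵢCᵢ = 0·522 + 522·1030 + 1443·413 + 1736·527 = 0 + 537660 + 595959 + 914872 = 2048491
Σ Rᵢ = 0 + 109 + 120 + 184 = 413
N̂ = 2048491 / 413 ≈ 4960.0 → 4960

N ≈ 4960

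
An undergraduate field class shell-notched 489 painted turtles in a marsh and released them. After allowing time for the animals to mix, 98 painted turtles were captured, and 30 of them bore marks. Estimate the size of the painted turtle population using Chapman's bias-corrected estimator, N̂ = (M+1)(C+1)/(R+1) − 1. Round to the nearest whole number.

N ≈ 1564

N̂ = (489+1)(98+1)/(30+1) − 1 = 490·99/31 − 1
= 48510/31 − 1 ≈ 1564.8 − 1 ≈ 1563.8 → 1564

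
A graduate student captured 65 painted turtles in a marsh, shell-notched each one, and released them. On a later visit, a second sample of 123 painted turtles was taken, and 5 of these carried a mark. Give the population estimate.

N = 1599

Lincoln-Petersen assumes M/N = R/C, so N = M·C / R.
N = (65 × 123) / 5 = 7995 / 5 = 1599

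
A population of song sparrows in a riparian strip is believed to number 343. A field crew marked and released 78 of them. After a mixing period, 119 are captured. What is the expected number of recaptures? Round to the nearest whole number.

Expected recaptures E[R] = M·C / N.
E[R] = 78 × 119 / 343 = 9282 / 343 ≈ 27.1 → 27

expected recaptures ≈ 27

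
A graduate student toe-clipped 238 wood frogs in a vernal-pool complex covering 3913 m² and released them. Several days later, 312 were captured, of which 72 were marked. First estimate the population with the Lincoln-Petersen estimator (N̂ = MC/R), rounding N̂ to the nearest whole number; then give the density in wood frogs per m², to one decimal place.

N̂ = 238·312/72 = 74256/72 ≈ 1031.3 → 1031
Density = N̂ / area = 1031 / 3913 ≈ 0.26 → 0.3 per m²

density ≈ 0.3 wood frogs per m²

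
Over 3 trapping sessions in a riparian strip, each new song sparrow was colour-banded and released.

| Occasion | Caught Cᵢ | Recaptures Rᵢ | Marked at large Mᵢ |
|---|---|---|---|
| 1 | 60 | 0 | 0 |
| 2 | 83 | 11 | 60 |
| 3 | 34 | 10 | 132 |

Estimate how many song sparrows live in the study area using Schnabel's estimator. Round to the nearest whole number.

N ≈ 451

Σ MᵢCᵢ = 0·60 + 60·83 + 132·34 = 0 + 4980 + 4488 = 9468
Σ Rᵢ = 0 + 11 + 10 = 21
N̂ = 9468 / 21 ≈ 450.9 → 451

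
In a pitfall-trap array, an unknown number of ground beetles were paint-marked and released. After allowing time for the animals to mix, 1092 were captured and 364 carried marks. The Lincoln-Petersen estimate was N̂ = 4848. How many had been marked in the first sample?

From N = M·C/R: M = N·R / C = 4848·364 / 1092 = 1764672 / 1092 = 1616.

M = 1616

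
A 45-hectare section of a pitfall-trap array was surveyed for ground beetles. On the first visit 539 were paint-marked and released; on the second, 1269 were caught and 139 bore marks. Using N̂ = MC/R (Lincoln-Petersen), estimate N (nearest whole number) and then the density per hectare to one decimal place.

N̂ = 539·1269/139 = 683991/139 ≈ 4920.8 → 4921
Density = N̂ / area = 4921 / 45 ≈ 109.36 → 109.4 per hectare

density ≈ 109.4 ground beetles per hectare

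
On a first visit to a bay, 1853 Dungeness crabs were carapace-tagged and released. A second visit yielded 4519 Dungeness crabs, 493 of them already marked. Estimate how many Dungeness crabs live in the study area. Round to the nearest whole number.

N = (1853 × 4519) / 493 = 8373707 / 493 ≈ 16985.2 → 16985

N ≈ 16,985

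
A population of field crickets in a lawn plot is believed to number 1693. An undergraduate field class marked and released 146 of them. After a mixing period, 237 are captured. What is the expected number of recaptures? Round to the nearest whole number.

The marked fraction of the population is 146/1693, so in a sample of 237 expect C·(M/N) marked.
E[R] = 146 × 237 / 1693 = 34602 / 1693 ≈ 20.4 → 20

expected recaptures ≈ 20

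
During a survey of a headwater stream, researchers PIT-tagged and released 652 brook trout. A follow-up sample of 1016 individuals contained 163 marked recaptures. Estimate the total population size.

N = (652 × 1016) / 163 = 662432 / 163 = 4064

N = 4064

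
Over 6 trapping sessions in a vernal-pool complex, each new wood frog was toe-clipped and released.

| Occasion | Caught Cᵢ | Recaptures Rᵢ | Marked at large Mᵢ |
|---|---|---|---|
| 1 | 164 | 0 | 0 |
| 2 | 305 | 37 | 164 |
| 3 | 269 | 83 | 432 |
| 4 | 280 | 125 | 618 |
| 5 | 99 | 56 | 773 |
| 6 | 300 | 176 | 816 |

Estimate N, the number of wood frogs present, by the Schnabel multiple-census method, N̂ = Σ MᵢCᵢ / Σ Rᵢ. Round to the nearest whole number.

N ≈ 1385

Σ MᵢCᵢ = 0·164 + 164·305 + 432·269 + 618·280 + 773·99 + 816·300 = 0 + 50020 + 116208 + 173040 + 76527 + 244800 = 660595
Σ Rᵢ = 0 + 37 + 83 + 125 + 56 + 176 = 477
N̂ = 660595 / 477 ≈ 1384.9 → 1385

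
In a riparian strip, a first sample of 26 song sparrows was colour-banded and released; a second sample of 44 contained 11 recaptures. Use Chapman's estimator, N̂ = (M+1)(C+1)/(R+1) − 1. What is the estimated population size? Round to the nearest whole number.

N ≈ 100

N̂ = (26+1)(44+1)/(11+1) − 1 = 27·45/12 − 1
= 1215/12 − 1 ≈ 101.2 − 1 ≈ 100.2 → 100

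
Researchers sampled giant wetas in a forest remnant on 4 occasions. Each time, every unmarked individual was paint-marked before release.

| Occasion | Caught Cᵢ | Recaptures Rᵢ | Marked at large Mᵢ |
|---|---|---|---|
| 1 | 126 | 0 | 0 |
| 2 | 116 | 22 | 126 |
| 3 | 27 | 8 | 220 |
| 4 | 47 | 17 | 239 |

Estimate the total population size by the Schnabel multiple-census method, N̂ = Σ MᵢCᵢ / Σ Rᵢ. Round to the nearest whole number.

Σ MᵢCᵢ = 0·126 + 126·116 + 220·27 + 239·47 = 0 + 14616 + 5940 + 11233 = 31789
Σ Rᵢ = 0 + 22 + 8 + 17 = 47
N̂ = 31789 / 47 ≈ 676.4 → 676

N ≈ 676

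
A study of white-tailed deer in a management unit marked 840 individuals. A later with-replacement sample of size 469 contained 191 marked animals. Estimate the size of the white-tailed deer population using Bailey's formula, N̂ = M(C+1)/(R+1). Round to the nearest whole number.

N ≈ 2056

N̂ = 840·(469+1)/(191+1) = 840·470/192 = 394800/192 ≈ 2056.2 → 2056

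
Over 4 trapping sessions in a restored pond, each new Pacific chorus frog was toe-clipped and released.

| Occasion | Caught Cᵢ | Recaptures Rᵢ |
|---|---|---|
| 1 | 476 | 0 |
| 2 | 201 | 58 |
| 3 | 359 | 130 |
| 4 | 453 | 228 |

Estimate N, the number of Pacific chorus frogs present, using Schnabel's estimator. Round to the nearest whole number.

Marked at large before each occasion: Mᵢ = Σⱼ<ᵢ (Cⱼ − Rⱼ) → M1=0, M2=476, M3=619, M4=848
Σ MᵢCᵢ = 0·476 + 476·201 + 619·359 + 848·453 = 0 + 95676 + 222221 + 384144 = 702041
Σ Rᵢ = 0 + 58 + 130 + 228 = 416
N̂ = 702041 / 416 ≈ 1687.6 → 1688

N ≈ 1688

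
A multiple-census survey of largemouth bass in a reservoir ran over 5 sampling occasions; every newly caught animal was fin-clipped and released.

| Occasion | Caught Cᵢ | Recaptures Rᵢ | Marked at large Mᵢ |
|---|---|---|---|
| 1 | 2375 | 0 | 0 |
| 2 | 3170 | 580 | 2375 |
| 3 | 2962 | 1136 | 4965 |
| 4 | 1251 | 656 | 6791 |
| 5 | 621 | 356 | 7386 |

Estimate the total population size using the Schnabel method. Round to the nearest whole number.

Σ MᵢCᵢ = 0·2375 + 2375·3170 + 4965·2962 + 6791·1251 + 7386·621 = 0 + 7528750 + 14706330 + 8495541 + 4586706 = 35317327
Σ Rᵢ = 0 + 580 + 1136 + 656 + 356 = 2728
N̂ = 35317327 / 2728 ≈ 12946.2 → 12946

N ≈ 12,946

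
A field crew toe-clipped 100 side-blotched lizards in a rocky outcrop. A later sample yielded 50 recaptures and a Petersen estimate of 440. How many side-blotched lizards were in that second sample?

From N = M·C/R: C = N·R / M = 440·50 / 100 = 22000 / 100 = 220.

C = 220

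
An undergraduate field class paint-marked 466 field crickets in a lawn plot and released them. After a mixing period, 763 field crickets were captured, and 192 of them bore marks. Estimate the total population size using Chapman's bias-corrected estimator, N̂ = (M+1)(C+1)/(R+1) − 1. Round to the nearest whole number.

N̂ = (466+1)(763+1)/(192+1) − 1 = 467·764/193 − 1
= 356788/193 − 1 ≈ 1848.6 − 1 ≈ 1847.6 → 1848

N ≈ 1848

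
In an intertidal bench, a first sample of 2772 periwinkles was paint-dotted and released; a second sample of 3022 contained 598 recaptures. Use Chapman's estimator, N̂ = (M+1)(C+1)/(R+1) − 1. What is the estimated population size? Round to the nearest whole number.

N ≈ 13,994

N̂ = (2772+1)(3022+1)/(598+1) − 1 = 2773·3023/599 − 1
= 8382779/599 − 1 ≈ 13994.6 − 1 ≈ 13993.6 → 13994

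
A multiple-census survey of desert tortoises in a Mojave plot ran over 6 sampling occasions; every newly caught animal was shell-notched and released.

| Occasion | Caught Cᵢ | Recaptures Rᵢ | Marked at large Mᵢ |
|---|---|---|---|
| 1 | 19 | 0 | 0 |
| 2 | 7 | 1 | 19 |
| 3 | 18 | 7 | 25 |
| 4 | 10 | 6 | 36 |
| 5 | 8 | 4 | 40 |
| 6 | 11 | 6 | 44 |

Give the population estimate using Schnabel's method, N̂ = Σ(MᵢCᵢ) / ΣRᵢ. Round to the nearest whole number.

Σ MᵢCᵢ = 0·19 + 19·7 + 25·18 + 36·10 + 40·8 + 44·11 = 0 + 133 + 450 + 360 + 320 + 484 = 1747
Σ Rᵢ = 0 + 1 + 7 + 6 + 4 + 6 = 24
N̂ = 1747 / 24 ≈ 72.8 → 73

N ≈ 73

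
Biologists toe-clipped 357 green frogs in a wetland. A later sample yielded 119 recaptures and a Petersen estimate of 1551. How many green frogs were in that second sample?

From N = M·C/R: C = N·R / M = 1551·119 / 357 = 184569 / 357 = 517.

C = 517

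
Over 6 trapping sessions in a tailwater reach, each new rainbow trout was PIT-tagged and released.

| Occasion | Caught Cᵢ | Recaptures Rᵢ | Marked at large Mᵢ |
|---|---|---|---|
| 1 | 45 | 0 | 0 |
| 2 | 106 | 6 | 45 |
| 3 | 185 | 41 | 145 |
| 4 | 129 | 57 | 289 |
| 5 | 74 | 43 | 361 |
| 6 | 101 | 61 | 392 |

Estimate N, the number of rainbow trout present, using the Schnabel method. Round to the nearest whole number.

N ≈ 650

Σ MᵢCᵢ = 0·45 + 45·106 + 145·185 + 289·129 + 361·74 + 392·101 = 0 + 4770 + 26825 + 37281 + 26714 + 39592 = 135182
Σ Rᵢ = 0 + 6 + 41 + 57 + 43 + 61 = 208
N̂ = 135182 / 208 ≈ 649.9 → 650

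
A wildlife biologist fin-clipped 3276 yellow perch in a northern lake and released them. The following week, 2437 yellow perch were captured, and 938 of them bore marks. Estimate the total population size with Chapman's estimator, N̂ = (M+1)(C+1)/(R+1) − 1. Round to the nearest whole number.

N̂ = (3276+1)(2437+1)/(938+1) − 1 = 3277·2438/939 − 1
= 7989326/939 − 1 ≈ 8508.3 − 1 ≈ 8507.3 → 8507

N ≈ 8507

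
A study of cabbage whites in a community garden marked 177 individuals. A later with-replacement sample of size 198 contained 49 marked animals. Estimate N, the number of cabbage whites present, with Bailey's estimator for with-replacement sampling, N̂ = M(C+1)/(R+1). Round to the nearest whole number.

N̂ = 177·(198+1)/(49+1) = 177·199/50 = 35223/50 ≈ 704.46 → 704

N ≈ 704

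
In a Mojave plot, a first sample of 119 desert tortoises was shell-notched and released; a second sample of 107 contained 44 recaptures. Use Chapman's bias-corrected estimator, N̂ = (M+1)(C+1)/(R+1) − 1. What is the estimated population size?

N = 287

N̂ = (119+1)(107+1)/(44+1) − 1 = 120·108/45 − 1
= 12960/45 − 1 = 288 − 1 = 287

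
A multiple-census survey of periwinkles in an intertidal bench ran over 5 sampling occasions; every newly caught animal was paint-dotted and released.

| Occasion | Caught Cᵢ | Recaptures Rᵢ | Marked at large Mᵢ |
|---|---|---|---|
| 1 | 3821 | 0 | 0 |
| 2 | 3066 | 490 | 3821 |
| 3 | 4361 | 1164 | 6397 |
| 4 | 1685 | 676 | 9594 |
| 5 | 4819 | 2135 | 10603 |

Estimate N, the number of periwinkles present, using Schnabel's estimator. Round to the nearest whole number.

N ≈ 23,936

Σ MᵢCᵢ = 0·3821 + 3821·3066 + 6397·4361 + 9594·1685 + 10603·4819 = 0 + 11715186 + 27897317 + 16165890 + 51095857 = 106874250
Σ Rᵢ = 0 + 490 + 1164 + 676 + 2135 = 4465
N̂ = 106874250 / 4465 ≈ 23936.0 → 23936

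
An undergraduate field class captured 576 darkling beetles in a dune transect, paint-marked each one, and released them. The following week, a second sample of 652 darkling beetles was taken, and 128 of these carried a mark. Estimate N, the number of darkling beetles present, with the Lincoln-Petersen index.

N = 2934

N = (576 × 652) / 128 = 375552 / 128 = 2934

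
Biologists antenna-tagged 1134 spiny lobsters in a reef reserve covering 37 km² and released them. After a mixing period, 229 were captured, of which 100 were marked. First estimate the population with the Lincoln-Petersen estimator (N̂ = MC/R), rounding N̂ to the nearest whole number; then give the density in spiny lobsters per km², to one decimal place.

N̂ = 1134·229/100 = 259686/100 ≈ 2596.9 → 2597
Density = N̂ / area = 2597 / 37 ≈ 70.19 → 70.2 per km²

density ≈ 70.2 spiny lobsters per km²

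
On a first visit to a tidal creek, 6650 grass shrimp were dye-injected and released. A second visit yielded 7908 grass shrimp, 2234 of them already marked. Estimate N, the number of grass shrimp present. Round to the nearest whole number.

N ≈ 23,540

The marked fraction in the recapture sample should equal the marked fraction in the population: 2234/7908 = 6650/N.
N = (6650 × 7908) / 2234 = 52588200 / 2234 ≈ 23539.9 → 23540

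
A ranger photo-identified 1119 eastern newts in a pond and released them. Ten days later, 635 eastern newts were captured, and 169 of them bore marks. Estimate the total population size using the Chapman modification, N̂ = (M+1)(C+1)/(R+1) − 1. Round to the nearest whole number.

N̂ = (1119+1)(635+1)/(169+1) − 1 = 1120·636/170 − 1
= 712320/170 − 1 ≈ 4190.1 − 1 ≈ 4189.1 → 4189

N ≈ 4189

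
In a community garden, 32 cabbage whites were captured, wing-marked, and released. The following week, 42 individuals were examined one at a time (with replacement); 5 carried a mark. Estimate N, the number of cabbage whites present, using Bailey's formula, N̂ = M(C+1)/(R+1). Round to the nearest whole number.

N̂ = 32·(42+1)/(5+1) = 32·43/6 = 1376/6 ≈ 229.3 → 229

N ≈ 229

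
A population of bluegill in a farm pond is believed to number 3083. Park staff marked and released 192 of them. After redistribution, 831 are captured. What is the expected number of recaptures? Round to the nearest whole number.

The marked fraction of the population is 192/3083, so in a sample of 831 expect C·(M/N) marked.
E[R] = 192 × 831 / 3083 = 159552 / 3083 ≈ 51.8 → 52

expected recaptures ≈ 52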